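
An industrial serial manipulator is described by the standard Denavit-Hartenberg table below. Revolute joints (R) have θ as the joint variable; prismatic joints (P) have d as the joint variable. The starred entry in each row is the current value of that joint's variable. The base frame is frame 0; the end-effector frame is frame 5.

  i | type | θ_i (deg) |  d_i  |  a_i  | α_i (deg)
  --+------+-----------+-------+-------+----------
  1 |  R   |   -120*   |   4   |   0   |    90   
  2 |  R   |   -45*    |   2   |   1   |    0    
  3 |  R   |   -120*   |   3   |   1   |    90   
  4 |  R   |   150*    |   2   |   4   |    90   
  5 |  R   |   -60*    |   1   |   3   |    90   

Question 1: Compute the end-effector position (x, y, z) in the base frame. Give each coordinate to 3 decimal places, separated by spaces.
-9.469 0.832 3.560

after link 1: o_1 = (0.0000, 0.0000, 4.0000)
after link 2: o_2 = (-2.0856, 0.3876, 3.2929)
after link 3: o_3 = (-4.2007, 2.7241, 3.0341)
after link 4: o_4 = (-7.3470, 1.2747, 5.8625)
after link 5: o_5 = (-9.4686, 0.8319, 3.5598)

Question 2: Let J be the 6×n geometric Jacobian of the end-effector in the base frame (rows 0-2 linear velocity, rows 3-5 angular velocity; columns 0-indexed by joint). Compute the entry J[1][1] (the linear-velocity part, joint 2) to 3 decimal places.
axis z_1 = (-0.8660,0.5000,0.0000); lever o_n−o_1 = (-9.4686,0.8319,-0.4402)
cross product → J_v[:, 1] = (-0.2201,-0.3813,4.0139)
J_ω[:, 1] = z_1
entry J[1][1] = -0.3813

-0.381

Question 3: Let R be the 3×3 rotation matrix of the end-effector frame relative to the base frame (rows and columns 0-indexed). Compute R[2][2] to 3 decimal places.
End-effector z-axis (col 2 of R) = (0.6725,0.2988,-0.6771)
R[2][2] = -0.6771

-0.677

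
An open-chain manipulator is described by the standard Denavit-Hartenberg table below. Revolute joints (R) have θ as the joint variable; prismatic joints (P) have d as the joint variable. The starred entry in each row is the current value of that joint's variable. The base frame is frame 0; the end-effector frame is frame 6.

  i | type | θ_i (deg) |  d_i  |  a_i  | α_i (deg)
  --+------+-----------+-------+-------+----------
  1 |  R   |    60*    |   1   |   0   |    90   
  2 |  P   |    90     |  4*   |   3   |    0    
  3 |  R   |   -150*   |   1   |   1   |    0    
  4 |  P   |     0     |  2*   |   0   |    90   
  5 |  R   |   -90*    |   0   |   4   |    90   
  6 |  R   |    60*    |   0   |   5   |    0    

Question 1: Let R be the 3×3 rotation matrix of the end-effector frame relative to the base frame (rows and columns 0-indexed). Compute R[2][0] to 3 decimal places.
End-effector x-axis (col 0 of R) = (-0.8080,-0.3995,-0.4330)
R[2][0] = -0.4330

-0.433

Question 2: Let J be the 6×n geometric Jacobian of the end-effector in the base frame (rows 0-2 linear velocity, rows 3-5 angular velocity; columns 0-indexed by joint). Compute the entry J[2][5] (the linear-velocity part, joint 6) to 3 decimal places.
axis z_5 = (-0.2500,-0.4330,0.8660); lever o_n−o_5 = (-4.0401,-1.9976,-2.1651)
cross product → J_v[:, 5] = (2.6675,-4.0401,-1.2500)
J_ω[:, 5] = z_5
entry J[2][5] = -1.2500

-1.250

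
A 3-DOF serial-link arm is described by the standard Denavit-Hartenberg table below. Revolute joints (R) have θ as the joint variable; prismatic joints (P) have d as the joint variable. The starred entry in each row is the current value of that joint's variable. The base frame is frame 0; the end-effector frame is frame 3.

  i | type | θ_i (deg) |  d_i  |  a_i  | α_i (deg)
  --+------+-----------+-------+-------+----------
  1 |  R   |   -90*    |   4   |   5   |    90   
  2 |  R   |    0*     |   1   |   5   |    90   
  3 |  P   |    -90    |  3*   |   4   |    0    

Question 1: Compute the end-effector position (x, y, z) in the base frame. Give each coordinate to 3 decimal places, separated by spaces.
after link 1: o_1 = (0.0000, -5.0000, 4.0000)
after link 2: o_2 = (-1.0000, -10.0000, 4.0000)
after link 3: o_3 = (3.0000, -10.0000, 1.0000)

3.000 -10.000 1.000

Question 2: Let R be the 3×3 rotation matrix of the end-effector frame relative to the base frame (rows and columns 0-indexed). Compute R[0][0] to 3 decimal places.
1.000

End-effector x-axis (col 0 of R) = (1.0000,0.0000,-0.0000)
R[0][0] = 1.0000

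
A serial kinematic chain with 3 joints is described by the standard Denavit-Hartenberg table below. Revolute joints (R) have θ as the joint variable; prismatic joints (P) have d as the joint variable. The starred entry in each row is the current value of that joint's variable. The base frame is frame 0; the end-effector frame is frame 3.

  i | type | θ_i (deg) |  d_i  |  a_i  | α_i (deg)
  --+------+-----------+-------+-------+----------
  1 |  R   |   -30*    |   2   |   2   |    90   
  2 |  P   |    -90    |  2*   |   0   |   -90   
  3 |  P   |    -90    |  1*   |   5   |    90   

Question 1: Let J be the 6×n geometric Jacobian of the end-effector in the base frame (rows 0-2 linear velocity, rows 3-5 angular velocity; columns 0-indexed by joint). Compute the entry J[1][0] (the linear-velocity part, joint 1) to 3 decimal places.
-0.902

axis z_0 = ẑ; lever o_n−o_0 = (-0.9019,-7.5622,2.0000)
cross product → J_v[:, 0] = (7.5622,-0.9019,0.0000)
J_ω[:, 0] = z_0
entry J[1][0] = -0.9019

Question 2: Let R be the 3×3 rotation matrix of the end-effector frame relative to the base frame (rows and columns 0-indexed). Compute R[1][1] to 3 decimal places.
-0.500

End-effector y-axis (col 1 of R) = (0.8660,-0.5000,-0.0000)
R[1][1] = -0.5000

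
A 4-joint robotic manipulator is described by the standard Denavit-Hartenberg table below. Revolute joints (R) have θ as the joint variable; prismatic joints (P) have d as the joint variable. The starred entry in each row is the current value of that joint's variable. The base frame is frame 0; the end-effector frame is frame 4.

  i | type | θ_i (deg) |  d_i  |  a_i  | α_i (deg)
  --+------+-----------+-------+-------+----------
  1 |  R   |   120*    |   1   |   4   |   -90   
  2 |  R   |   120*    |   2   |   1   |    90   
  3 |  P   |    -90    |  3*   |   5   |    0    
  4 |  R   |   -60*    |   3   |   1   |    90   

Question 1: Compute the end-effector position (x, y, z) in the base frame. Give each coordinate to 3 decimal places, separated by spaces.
-1.533 9.656 -2.116

after link 1: o_1 = (-2.0000, 3.4641, 1.0000)
after link 2: o_2 = (-3.4821, 2.0311, 0.1340)
after link 3: o_3 = (-0.4510, 6.7811, -1.3660)
after link 4: o_4 = (-1.5335, 9.6561, -2.1160)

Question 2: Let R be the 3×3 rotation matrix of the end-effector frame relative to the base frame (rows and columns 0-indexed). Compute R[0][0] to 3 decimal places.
0.217

End-effector x-axis (col 0 of R) = (0.2165,0.6250,0.7500)
R[0][0] = 0.2165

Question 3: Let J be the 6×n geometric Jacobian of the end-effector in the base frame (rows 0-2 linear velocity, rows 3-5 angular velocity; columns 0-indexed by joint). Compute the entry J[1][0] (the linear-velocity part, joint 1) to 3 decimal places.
axis z_0 = ẑ; lever o_n−o_0 = (-1.5335,9.6561,-2.1160)
cross product → J_v[:, 0] = (-9.6561,-1.5335,0.0000)
J_ω[:, 0] = z_0
entry J[1][0] = -1.5335

-1.533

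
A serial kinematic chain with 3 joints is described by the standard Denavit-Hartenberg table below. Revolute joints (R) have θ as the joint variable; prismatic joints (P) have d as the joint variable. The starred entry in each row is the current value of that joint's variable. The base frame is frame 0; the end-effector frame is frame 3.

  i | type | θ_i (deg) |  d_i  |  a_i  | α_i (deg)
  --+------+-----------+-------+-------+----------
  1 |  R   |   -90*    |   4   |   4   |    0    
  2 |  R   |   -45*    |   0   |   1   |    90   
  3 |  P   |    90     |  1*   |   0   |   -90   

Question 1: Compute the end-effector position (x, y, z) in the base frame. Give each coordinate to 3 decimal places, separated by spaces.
-1.414 -4.000 4.000

after link 1: o_1 = (0.0000, -4.0000, 4.0000)
after link 2: o_2 = (-0.7071, -4.7071, 4.0000)
after link 3: o_3 = (-1.4142, -4.0000, 4.0000)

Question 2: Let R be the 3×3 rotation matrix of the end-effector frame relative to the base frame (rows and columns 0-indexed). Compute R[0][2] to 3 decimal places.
End-effector z-axis (col 2 of R) = (0.7071,0.7071,0.0000)
R[0][2] = 0.7071

0.707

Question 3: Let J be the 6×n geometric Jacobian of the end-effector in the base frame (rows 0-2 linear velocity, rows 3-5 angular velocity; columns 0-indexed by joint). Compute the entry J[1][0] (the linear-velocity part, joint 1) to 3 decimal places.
axis z_0 = ẑ; lever o_n−o_0 = (-1.4142,-4.0000,4.0000)
cross product → J_v[:, 0] = (4.0000,-1.4142,0.0000)
J_ω[:, 0] = z_0
entry J[1][0] = -1.4142

-1.414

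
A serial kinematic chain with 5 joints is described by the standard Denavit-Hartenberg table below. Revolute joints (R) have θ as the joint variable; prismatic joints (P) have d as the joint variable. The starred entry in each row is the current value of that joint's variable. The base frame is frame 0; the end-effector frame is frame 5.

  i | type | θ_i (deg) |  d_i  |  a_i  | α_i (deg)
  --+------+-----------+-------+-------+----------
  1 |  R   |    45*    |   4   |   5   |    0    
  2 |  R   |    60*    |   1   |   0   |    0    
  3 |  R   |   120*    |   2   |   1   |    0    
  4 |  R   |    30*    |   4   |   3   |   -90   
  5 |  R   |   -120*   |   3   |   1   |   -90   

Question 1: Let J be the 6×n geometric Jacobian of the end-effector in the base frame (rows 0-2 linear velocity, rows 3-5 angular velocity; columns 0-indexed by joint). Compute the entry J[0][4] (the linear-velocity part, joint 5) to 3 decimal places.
axis z_4 = (0.9659,-0.2588,0.0000); lever o_n−o_4 = (3.0272,-0.2935,0.8660)
cross product → J_v[:, 4] = (-0.2241,-0.8365,0.5000)
J_ω[:, 4] = z_4
entry J[0][4] = -0.2241

-0.224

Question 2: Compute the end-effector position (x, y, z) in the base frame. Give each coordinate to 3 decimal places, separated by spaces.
5.079 -0.363 11.866

after link 1: o_1 = (3.5355, 3.5355, 4.0000)
after link 2: o_2 = (3.5355, 3.5355, 5.0000)
after link 3: o_3 = (2.8284, 2.8284, 7.0000)
after link 4: o_4 = (2.0520, -0.0694, 11.0000)
after link 5: o_5 = (5.0792, -0.3628, 11.8660)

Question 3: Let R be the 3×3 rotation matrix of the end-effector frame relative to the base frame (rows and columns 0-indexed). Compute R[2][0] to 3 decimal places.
0.866

End-effector x-axis (col 0 of R) = (0.1294,0.4830,0.8660)
R[2][0] = 0.8660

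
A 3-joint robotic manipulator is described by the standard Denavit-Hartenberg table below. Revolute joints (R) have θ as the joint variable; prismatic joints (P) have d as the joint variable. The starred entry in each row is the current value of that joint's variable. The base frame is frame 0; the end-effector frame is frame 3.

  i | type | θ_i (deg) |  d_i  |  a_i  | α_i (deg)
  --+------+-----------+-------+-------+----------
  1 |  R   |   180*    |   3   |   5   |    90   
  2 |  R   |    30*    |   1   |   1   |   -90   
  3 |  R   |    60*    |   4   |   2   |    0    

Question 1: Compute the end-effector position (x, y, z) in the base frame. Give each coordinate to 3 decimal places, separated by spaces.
-4.732 -0.732 7.464

after link 1: o_1 = (-5.0000, 0.0000, 3.0000)
after link 2: o_2 = (-5.8660, 1.0000, 3.5000)
after link 3: o_3 = (-4.7321, -0.7321, 7.4641)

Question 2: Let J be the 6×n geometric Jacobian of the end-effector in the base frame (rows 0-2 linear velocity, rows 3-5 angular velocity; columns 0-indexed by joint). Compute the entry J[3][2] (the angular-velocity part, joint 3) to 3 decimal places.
0.500

axis z_2 = (0.5000,-0.0000,0.8660); lever o_n−o_2 = (1.1340,-1.7321,3.9641)
cross product → J_v[:, 2] = (1.5000,-1.0000,-0.8660)
J_ω[:, 2] = z_2
entry J[3][2] = 0.5000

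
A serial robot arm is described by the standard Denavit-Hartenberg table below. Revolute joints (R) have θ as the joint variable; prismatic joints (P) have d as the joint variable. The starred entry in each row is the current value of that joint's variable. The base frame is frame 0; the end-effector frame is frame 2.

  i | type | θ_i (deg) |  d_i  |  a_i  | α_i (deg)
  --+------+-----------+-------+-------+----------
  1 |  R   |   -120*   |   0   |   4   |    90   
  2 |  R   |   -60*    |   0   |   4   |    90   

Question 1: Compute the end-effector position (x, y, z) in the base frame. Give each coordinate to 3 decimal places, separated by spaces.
after link 1: o_1 = (-2.0000, -3.4641, 0.0000)
after link 2: o_2 = (-3.0000, -5.1962, -3.4641)

-3.000 -5.196 -3.464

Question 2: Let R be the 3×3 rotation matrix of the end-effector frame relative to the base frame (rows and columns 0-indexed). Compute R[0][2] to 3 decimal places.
0.433

End-effector z-axis (col 2 of R) = (0.4330,0.7500,-0.5000)
R[0][2] = 0.4330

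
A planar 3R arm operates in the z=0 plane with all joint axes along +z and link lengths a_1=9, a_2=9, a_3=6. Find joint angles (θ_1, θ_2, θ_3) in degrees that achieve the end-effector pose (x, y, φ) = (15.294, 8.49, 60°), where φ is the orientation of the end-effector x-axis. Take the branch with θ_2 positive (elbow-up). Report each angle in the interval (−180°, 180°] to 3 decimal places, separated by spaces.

wrist centre = target − a_3·(cos φ, sin φ) = (12.2940, 3.2938)
cos θ_2 = (161.9919−9²−9²)/(2·9·9) = -0.0001; θ_2 = 90.0029° (elbow-up)
β = atan2(3.2938,12.2940) = 14.9986°; ψ = atan2(9.0000,8.9995) = 45.0014°
θ_1 = β − ψ = -30.0028°
θ_3 = φ − θ_1 − θ_2 = -0.0000° (wrapped to (-180°,180°])

-30.003 90.003 -0.000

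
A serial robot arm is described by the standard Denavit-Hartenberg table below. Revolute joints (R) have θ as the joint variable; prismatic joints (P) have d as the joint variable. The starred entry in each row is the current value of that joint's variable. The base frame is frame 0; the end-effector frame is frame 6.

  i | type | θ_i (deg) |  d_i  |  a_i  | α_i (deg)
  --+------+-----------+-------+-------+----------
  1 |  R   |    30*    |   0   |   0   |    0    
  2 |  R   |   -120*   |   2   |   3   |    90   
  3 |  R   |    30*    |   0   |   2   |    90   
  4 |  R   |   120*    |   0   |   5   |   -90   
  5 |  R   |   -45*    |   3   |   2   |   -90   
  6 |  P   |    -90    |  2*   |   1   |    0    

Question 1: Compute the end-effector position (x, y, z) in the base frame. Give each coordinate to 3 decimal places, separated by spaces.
after link 1: o_1 = (0.0000, 0.0000, 0.0000)
after link 2: o_2 = (0.0000, -3.0000, 2.0000)
after link 3: o_3 = (0.0000, -4.7321, 3.0000)
after link 4: o_4 = (-4.3301, -2.5670, 1.7500)
after link 5: o_5 = (-4.0549, -0.4117, -1.1273)
after link 6: o_6 = (-4.7796, 1.6578, -0.6892)

-4.780 1.658 -0.689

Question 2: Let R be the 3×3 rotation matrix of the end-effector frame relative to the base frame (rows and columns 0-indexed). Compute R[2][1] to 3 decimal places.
-0.789

End-effector y-axis (col 1 of R) = (-0.6124,-0.0474,-0.7891)
R[2][1] = -0.7891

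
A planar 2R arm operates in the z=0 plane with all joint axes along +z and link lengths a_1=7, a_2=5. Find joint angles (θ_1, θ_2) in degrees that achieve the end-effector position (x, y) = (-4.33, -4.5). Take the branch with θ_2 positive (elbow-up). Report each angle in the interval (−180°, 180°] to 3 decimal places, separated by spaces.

-177.795 120.001

cos θ_2 = (38.9989−7²−5²)/(2·7·5) = -0.5000; θ_2 = 120.0010° (elbow-up)
β = atan2(-4.5000,-4.3300) = -133.8970°; ψ = atan2(4.3301,4.4999) = 43.8981°
θ_1 = β − ψ = -177.7951°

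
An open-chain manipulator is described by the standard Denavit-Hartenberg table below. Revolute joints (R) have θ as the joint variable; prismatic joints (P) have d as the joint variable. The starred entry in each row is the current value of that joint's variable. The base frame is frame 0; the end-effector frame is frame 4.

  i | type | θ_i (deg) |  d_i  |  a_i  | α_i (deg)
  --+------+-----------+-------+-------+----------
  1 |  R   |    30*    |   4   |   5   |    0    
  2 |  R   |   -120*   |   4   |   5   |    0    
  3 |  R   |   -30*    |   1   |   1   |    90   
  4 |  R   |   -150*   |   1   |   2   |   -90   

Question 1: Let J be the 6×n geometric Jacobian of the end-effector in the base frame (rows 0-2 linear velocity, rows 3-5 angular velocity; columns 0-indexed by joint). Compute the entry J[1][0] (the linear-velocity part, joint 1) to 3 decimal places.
axis z_0 = ẑ; lever o_n−o_0 = (3.8301,-1.3660,8.0000)
cross product → J_v[:, 0] = (1.3660,3.8301,-0.0000)
J_ω[:, 0] = z_0
entry J[1][0] = 3.8301

3.830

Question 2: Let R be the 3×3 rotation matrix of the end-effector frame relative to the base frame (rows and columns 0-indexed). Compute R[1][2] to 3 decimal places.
End-effector z-axis (col 2 of R) = (-0.2500,-0.4330,-0.8660)
R[1][2] = -0.4330

-0.433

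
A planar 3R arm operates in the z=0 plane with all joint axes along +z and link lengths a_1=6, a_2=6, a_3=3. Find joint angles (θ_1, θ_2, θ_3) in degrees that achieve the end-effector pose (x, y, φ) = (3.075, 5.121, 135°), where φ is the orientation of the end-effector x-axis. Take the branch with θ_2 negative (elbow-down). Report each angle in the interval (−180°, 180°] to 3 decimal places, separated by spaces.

wrist centre = target − a_3·(cos φ, sin φ) = (5.1963, 2.9997)
cos θ_2 = (35.9998−6²−6²)/(2·6·6) = -0.5000; θ_2 = -120.0002° (elbow-down)
β = atan2(2.9997,5.1963) = 29.9965°; ψ = atan2(-5.1961,3.0000) = -60.0001°
θ_1 = β − ψ = 89.9966°
θ_3 = φ − θ_1 − θ_2 = 165.0035° (wrapped to (-180°,180°])

89.997 -120.000 165.004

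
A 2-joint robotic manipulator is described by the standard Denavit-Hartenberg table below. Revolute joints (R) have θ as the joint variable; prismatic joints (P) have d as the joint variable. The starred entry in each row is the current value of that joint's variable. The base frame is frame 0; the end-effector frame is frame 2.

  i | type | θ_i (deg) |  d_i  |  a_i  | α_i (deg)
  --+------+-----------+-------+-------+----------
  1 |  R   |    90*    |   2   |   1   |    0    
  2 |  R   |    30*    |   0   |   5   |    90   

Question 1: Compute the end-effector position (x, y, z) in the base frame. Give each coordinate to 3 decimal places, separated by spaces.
-2.500 5.330 2.000

after link 1: o_1 = (0.0000, 1.0000, 2.0000)
after link 2: o_2 = (-2.5000, 5.3301, 2.0000)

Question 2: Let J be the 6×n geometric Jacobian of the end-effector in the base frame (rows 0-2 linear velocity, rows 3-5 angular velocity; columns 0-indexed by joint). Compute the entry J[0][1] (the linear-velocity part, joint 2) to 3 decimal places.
-4.330

axis z_1 = (0.0000,0.0000,1.0000); lever o_n−o_1 = (-2.5000,4.3301,0.0000)
cross product → J_v[:, 1] = (-4.3301,-2.5000,0.0000)
J_ω[:, 1] = z_1
entry J[0][1] = -4.3301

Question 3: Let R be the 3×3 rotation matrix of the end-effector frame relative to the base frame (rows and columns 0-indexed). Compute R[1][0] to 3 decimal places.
0.866

End-effector x-axis (col 0 of R) = (-0.5000,0.8660,0.0000)
R[1][0] = 0.8660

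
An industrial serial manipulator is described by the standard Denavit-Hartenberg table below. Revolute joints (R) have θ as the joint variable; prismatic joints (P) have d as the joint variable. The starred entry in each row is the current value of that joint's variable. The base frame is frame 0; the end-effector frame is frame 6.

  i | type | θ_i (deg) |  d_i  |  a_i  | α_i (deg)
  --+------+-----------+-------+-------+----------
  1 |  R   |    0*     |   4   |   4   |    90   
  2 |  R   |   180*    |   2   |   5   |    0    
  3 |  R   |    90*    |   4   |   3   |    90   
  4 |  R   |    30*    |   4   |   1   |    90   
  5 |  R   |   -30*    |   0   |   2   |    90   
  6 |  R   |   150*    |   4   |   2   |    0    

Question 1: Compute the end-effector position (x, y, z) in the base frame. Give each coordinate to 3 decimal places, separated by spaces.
-1.402 -4.750 1.165

after link 1: o_1 = (4.0000, 0.0000, 4.0000)
after link 2: o_2 = (-1.0000, -2.0000, 4.0000)
after link 3: o_3 = (-1.0000, -6.0000, 1.0000)
after link 4: o_4 = (-5.0000, -6.5000, 0.1340)
after link 5: o_5 = (-4.0000, -7.3660, -1.3660)
after link 6: o_6 = (-1.4019, -4.7500, 1.1651)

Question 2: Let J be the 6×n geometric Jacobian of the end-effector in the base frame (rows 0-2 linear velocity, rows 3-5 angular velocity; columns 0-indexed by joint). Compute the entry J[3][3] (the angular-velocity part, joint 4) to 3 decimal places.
-1.000

axis z_3 = (-1.0000,-0.0000,0.0000); lever o_n−o_3 = (-0.4019,1.2500,0.1651)
cross product → J_v[:, 3] = (-0.0000,0.1651,-1.2500)
J_ω[:, 3] = z_3
entry J[3][3] = -1.0000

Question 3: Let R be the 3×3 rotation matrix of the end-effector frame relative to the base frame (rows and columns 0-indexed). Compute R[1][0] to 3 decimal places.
End-effector x-axis (col 0 of R) = (-0.4330,0.8080,0.3995)
R[1][0] = 0.8080

0.808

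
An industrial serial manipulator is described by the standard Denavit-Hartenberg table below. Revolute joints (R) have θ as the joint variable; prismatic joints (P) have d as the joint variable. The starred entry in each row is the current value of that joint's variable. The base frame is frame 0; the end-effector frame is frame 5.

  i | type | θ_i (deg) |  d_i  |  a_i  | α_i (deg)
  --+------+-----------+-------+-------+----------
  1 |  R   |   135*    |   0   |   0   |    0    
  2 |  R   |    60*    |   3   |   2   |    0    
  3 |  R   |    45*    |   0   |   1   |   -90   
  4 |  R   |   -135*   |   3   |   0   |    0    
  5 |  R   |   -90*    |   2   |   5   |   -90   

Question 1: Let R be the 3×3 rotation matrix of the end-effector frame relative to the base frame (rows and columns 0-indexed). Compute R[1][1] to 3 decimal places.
0.500

End-effector y-axis (col 1 of R) = (-0.8660,0.5000,-0.0000)
R[1][1] = 0.5000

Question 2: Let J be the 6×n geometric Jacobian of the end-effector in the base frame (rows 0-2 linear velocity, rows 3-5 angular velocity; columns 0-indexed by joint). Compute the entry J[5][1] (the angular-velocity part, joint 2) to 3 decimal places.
axis z_1 = (0.0000,0.0000,1.0000); lever o_n−o_1 = (3.6660,-0.8218,-0.5355)
cross product → J_v[:, 1] = (0.8218,3.6660,-0.0000)
J_ω[:, 1] = z_1
entry J[5][1] = 1.0000

1.000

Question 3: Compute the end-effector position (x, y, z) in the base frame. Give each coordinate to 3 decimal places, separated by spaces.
after link 1: o_1 = (0.0000, 0.0000, 0.0000)
after link 2: o_2 = (-1.9319, -0.5176, 3.0000)
after link 3: o_3 = (-2.4319, -1.3837, 3.0000)
after link 4: o_4 = (0.1662, -2.8837, 3.0000)
after link 5: o_5 = (3.6660, -0.8218, -0.5355)

3.666 -0.822 -0.536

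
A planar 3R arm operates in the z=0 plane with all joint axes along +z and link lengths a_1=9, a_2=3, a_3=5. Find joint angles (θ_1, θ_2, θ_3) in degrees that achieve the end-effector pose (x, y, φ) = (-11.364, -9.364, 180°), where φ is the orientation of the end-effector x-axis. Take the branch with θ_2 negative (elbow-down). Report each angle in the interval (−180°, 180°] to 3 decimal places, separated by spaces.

-113.402 -44.998 -21.600

wrist centre = target − a_3·(cos φ, sin φ) = (-6.3640, -9.3640)
cos θ_2 = (128.1850−9²−3²)/(2·9·3) = 0.7071; θ_2 = -44.9982° (elbow-down)
β = atan2(-9.3640,-6.3640) = -124.2010°; ψ = atan2(-2.1213,11.1214) = -10.7987°
θ_1 = β − ψ = -113.4023°
θ_3 = φ − θ_1 − θ_2 = -21.5995° (wrapped to (-180°,180°])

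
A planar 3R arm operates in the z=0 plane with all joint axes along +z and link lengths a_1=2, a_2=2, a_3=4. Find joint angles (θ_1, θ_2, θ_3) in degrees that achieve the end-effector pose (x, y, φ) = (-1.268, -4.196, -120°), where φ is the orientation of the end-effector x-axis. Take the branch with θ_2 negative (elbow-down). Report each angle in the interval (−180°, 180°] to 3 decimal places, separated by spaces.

wrist centre = target − a_3·(cos φ, sin φ) = (0.7320, -0.7319)
cos θ_2 = (1.0715−2²−2²)/(2·2·2) = -0.8661; θ_2 = -150.0043° (elbow-down)
β = atan2(-0.7319,0.7320) = -44.9960°; ψ = atan2(-0.9999,0.2679) = -75.0021°
θ_1 = β − ψ = 30.0061°
θ_3 = φ − θ_1 − θ_2 = -0.0018° (wrapped to (-180°,180°])

30.006 -150.004 -0.002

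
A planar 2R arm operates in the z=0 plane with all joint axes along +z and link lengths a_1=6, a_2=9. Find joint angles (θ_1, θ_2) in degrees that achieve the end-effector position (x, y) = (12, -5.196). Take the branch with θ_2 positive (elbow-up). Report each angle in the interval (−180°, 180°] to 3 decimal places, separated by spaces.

cos θ_2 = (170.9984−6²−9²)/(2·6·9) = 0.5000; θ_2 = 60.0010° (elbow-up)
β = atan2(-5.1960,12.0000) = -23.4126°; ψ = atan2(7.7943,10.4999) = 36.5874°
θ_1 = β − ψ = -60.0000°

-60.000 60.001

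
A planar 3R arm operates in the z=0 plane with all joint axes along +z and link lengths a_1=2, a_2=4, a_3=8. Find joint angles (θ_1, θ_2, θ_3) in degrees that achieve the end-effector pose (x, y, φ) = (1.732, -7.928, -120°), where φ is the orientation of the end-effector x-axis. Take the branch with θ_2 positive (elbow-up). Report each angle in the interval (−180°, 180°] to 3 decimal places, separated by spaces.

-30.003 30.007 -120.004

wrist centre = target − a_3·(cos φ, sin φ) = (5.7320, -0.9998)
cos θ_2 = (33.8554−2²−4²)/(2·2·4) = 0.8660; θ_2 = 30.0071° (elbow-up)
β = atan2(-0.9998,5.7320) = -9.8942°; ψ = atan2(2.0004,5.4639) = 20.1087°
θ_1 = β − ψ = -30.0029°
θ_3 = φ − θ_1 − θ_2 = -120.0042° (wrapped to (-180°,180°])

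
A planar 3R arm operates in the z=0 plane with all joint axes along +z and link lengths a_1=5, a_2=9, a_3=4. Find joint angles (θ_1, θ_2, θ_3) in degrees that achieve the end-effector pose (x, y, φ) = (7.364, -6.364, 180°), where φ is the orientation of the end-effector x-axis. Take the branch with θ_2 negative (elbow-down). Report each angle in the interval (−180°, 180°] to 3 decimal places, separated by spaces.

wrist centre = target − a_3·(cos φ, sin φ) = (11.3640, -6.3640)
cos θ_2 = (169.6410−5²−9²)/(2·5·9) = 0.7071; θ_2 = -44.9988° (elbow-down)
β = atan2(-6.3640,11.3640) = -29.2494°; ψ = atan2(-6.3638,11.3641) = -29.2485°
θ_1 = β − ψ = -0.0009°
θ_3 = φ − θ_1 − θ_2 = -135.0004° (wrapped to (-180°,180°])

-0.001 -44.999 -135.000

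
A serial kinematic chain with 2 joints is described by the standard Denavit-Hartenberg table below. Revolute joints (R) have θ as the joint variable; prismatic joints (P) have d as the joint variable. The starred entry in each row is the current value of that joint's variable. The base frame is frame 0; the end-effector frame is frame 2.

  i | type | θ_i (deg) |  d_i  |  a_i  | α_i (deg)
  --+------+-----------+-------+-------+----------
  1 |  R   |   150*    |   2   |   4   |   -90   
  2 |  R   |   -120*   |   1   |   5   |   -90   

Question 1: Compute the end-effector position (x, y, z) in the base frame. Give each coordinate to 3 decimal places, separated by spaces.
after link 1: o_1 = (-3.4641, 2.0000, 2.0000)
after link 2: o_2 = (-1.7990, -0.1160, 6.3301)

-1.799 -0.116 6.330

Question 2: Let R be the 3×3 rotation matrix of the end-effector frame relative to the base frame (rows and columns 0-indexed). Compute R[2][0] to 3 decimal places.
End-effector x-axis (col 0 of R) = (0.4330,-0.2500,0.8660)
R[2][0] = 0.8660

0.866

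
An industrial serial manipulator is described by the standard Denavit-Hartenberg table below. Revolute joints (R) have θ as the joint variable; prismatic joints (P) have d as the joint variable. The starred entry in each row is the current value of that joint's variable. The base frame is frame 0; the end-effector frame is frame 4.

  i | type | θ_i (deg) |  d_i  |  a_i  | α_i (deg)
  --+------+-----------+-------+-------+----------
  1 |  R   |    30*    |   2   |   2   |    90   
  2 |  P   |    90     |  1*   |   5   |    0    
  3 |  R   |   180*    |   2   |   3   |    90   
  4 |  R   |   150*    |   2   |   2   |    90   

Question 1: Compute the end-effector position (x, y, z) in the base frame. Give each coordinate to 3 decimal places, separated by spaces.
2.000 -3.464 5.732

after link 1: o_1 = (1.7321, 1.0000, 2.0000)
after link 2: o_2 = (2.2321, 0.1340, 7.0000)
after link 3: o_3 = (3.2321, -1.5981, 4.0000)
after link 4: o_4 = (2.0000, -3.4641, 5.7321)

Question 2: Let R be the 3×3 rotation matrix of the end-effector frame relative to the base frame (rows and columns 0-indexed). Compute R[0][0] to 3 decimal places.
End-effector x-axis (col 0 of R) = (0.2500,-0.4330,0.8660)
R[0][0] = 0.2500

0.250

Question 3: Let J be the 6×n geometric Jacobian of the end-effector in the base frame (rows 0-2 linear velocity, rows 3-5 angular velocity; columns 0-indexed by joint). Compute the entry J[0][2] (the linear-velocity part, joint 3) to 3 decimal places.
axis z_2 = (0.5000,-0.8660,0.0000); lever o_n−o_2 = (-0.2321,-3.5981,-1.2679)
cross product → J_v[:, 2] = (1.0981,0.6340,-2.0000)
J_ω[:, 2] = z_2
entry J[0][2] = 1.0981

1.098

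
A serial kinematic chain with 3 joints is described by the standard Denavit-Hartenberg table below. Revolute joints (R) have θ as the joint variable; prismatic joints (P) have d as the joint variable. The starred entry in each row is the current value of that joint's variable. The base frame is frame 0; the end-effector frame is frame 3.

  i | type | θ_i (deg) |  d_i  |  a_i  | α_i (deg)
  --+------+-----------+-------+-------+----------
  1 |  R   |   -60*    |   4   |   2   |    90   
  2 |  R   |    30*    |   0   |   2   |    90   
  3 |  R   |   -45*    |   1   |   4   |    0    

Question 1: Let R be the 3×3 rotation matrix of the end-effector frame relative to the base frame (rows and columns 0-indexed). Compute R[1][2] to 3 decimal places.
End-effector z-axis (col 2 of R) = (0.2500,-0.4330,-0.8660)
R[1][2] = -0.4330

-0.433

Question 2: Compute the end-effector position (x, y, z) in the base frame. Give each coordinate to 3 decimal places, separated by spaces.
5.790 -4.372 5.548

after link 1: o_1 = (1.0000, -1.7321, 4.0000)
after link 2: o_2 = (1.8660, -3.2321, 5.0000)
after link 3: o_3 = (5.7903, -4.3722, 5.5482)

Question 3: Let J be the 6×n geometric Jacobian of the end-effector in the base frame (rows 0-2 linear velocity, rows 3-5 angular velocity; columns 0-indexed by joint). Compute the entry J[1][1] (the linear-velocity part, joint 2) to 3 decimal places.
axis z_1 = (-0.8660,-0.5000,0.0000); lever o_n−o_1 = (4.7903,-2.6401,1.5482)
cross product → J_v[:, 1] = (-0.7741,1.3408,4.6815)
J_ω[:, 1] = z_1
entry J[1][1] = 1.3408

1.341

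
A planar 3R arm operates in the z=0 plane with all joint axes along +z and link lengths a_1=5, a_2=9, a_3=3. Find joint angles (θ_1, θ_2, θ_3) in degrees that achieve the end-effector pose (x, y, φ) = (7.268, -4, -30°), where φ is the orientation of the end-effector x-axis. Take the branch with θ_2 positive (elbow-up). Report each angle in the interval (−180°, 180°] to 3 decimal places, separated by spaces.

-149.999 149.999 -30.001

wrist centre = target − a_3·(cos φ, sin φ) = (4.6699, -2.5000)
cos θ_2 = (28.0582−5²−9²)/(2·5·9) = -0.8660; θ_2 = 149.9994° (elbow-up)
β = atan2(-2.5000,4.6699) = -28.1620°; ψ = atan2(4.5001,-2.7942) = 121.8369°
θ_1 = β − ψ = -149.9988°
θ_3 = φ − θ_1 − θ_2 = -30.0006° (wrapped to (-180°,180°])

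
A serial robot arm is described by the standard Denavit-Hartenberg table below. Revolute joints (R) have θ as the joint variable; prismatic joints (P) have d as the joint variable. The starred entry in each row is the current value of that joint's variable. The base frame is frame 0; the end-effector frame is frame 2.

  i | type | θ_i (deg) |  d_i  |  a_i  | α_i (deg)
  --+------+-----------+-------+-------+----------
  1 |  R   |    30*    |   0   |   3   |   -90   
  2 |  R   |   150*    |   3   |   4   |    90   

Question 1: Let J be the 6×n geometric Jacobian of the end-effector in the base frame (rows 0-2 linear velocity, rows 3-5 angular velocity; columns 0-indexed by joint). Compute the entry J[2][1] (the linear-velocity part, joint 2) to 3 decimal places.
3.464

axis z_1 = (-0.5000,0.8660,0.0000); lever o_n−o_1 = (-4.5000,0.8660,-2.0000)
cross product → J_v[:, 1] = (-1.7321,-1.0000,3.4641)
J_ω[:, 1] = z_1
entry J[2][1] = 3.4641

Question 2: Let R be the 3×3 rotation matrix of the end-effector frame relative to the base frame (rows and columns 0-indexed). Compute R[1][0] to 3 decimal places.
End-effector x-axis (col 0 of R) = (-0.7500,-0.4330,-0.5000)
R[1][0] = -0.4330

-0.433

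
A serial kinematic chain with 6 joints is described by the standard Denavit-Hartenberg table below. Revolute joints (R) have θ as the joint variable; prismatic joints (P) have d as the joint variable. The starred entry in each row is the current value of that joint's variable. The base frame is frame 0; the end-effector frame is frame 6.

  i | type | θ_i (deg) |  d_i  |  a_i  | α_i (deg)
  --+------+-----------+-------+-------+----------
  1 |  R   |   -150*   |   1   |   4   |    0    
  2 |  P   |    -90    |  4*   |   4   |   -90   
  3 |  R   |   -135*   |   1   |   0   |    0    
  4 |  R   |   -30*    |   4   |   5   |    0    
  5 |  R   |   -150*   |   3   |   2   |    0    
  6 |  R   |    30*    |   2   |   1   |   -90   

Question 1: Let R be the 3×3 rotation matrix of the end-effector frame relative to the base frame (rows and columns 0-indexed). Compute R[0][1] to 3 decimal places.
End-effector y-axis (col 1 of R) = (0.8660,0.5000,-0.0000)
R[0][1] = 0.8660

0.866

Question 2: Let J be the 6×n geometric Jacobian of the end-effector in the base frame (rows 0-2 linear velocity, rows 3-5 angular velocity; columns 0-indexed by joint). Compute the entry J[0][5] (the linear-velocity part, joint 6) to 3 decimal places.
axis z_5 = (-0.8660,-0.5000,0.0000); lever o_n−o_5 = (-1.8615,-0.7759,-0.9659)
cross product → J_v[:, 5] = (0.4830,-0.8365,-0.2588)
J_ω[:, 5] = z_5
entry J[0][5] = 0.4830

0.483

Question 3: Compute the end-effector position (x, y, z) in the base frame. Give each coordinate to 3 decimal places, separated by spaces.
-12.546 -6.270 3.914

after link 1: o_1 = (-3.4641, -2.0000, 1.0000)
after link 2: o_2 = (-5.4641, 1.4641, 5.0000)
after link 3: o_3 = (-6.3301, 0.9641, 5.0000)
after link 4: o_4 = (-7.3794, -5.2185, 6.2941)
after link 5: o_5 = (-10.6846, -5.4937, 4.8799)
after link 6: o_6 = (-12.5461, -6.2696, 3.9140)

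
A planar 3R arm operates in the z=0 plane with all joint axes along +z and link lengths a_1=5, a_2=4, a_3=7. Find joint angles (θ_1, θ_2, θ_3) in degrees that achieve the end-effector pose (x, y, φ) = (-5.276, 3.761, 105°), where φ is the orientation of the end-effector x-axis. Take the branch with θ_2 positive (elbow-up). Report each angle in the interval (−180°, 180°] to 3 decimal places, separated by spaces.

wrist centre = target − a_3·(cos φ, sin φ) = (-3.4643, -3.0005)
cos θ_2 = (21.0040−5²−4²)/(2·5·4) = -0.4999; θ_2 = 119.9933° (elbow-up)
β = atan2(-3.0005,-3.4643) = -139.1034°; ψ = atan2(3.4643,3.0004) = 49.1047°
θ_1 = β − ψ = -188.2081°
θ_3 = φ − θ_1 − θ_2 = 173.2148° (wrapped to (-180°,180°])

171.792 119.993 173.215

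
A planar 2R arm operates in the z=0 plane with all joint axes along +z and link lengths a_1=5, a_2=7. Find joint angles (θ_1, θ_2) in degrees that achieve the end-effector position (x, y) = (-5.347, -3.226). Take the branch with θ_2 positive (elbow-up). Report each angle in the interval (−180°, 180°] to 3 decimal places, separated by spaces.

135.000 120.002

cos θ_2 = (38.9975−5²−7²)/(2·5·7) = -0.5000; θ_2 = 120.0024° (elbow-up)
β = atan2(-3.2260,-5.3470) = -148.8962°; ψ = atan2(6.0620,1.4997) = 76.1040°
θ_1 = β − ψ = -225.0002°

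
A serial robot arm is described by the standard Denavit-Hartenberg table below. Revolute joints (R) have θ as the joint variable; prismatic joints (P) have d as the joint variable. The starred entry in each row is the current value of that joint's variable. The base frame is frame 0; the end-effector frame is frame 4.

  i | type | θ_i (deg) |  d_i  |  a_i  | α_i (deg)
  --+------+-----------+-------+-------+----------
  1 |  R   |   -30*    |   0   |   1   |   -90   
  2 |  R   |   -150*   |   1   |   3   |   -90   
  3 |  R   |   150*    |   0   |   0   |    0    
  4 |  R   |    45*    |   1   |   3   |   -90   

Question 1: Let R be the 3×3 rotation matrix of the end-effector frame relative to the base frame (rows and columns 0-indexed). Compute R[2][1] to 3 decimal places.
End-effector y-axis (col 1 of R) = (-0.4330,0.2500,-0.8660)
R[2][1] = -0.8660

-0.866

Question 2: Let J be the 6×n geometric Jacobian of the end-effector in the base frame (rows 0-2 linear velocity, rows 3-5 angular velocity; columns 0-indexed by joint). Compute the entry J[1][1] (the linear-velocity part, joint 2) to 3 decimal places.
axis z_1 = (0.5000,0.8660,0.0000); lever o_n−o_1 = (1.2446,1.3327,0.9171)
cross product → J_v[:, 1] = (0.7943,-0.4586,-0.4115)
J_ω[:, 1] = z_1
entry J[1][1] = -0.4586

-0.459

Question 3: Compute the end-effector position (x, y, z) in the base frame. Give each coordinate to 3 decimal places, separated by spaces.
after link 1: o_1 = (0.8660, -0.5000, 0.0000)
after link 2: o_2 = (-0.8840, 1.6651, 1.5000)
after link 3: o_3 = (-0.8840, 1.6651, 1.5000)
after link 4: o_4 = (2.1106, 0.8327, 0.9171)

2.111 0.833 0.917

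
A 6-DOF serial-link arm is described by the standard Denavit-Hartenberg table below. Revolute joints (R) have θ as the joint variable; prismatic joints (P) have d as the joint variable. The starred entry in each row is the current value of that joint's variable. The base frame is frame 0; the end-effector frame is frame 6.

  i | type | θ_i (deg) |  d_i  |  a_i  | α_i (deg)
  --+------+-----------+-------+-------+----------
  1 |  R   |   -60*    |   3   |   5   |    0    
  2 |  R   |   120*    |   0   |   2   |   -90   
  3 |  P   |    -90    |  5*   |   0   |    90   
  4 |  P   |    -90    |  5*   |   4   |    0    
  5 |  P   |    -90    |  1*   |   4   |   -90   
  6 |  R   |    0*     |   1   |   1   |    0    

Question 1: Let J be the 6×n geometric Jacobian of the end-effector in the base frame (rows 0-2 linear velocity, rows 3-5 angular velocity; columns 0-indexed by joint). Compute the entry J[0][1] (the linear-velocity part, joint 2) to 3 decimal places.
axis z_1 = (0.0000,0.0000,1.0000); lever o_n−o_1 = (-2.0000,-3.4641,-5.0000)
cross product → J_v[:, 1] = (3.4641,-2.0000,0.0000)
J_ω[:, 1] = z_1
entry J[0][1] = 3.4641

3.464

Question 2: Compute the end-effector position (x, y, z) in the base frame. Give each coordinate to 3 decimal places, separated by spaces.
0.500 -7.794 -2.000

after link 1: o_1 = (2.5000, -4.3301, 3.0000)
after link 2: o_2 = (3.5000, -2.5981, 3.0000)
after link 3: o_3 = (-0.8301, -0.0981, 3.0000)
after link 4: o_4 = (0.1340, -6.4282, 3.0000)
after link 5: o_5 = (-0.3660, -7.2942, -1.0000)
after link 6: o_6 = (0.5000, -7.7942, -2.0000)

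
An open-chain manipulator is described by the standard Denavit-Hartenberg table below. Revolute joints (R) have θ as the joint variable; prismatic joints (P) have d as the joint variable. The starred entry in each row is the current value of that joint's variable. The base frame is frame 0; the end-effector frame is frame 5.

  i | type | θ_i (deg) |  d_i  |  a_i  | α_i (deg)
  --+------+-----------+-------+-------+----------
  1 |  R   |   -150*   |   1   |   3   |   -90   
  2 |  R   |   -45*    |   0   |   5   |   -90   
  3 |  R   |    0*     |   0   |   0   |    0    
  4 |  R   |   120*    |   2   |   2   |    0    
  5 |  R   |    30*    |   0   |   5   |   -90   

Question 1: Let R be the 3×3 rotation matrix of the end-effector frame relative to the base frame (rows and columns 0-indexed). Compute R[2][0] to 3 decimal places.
-0.612

End-effector x-axis (col 0 of R) = (0.2803,0.7392,-0.6124)
R[2][0] = -0.6124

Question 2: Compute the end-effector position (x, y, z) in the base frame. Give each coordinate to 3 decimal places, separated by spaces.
-5.737 1.575 -0.648

after link 1: o_1 = (-2.5981, -1.5000, 1.0000)
after link 2: o_2 = (-5.6599, -3.2678, 4.5355)
after link 3: o_3 = (-5.6599, -3.2678, 4.5355)
after link 4: o_4 = (-7.1383, -2.1213, 2.4142)
after link 5: o_5 = (-5.7367, 1.5747, -0.6476)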